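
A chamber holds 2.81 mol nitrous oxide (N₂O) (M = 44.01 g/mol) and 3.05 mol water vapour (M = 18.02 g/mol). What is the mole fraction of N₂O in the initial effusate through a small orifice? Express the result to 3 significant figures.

0.371

The effusion rate of species i is ∝ p_i/√M_i ∝ n_i/√M_i.
So x_N₂O in the escaping gas = (n_N₂O/√M_N₂O) / Σ(n_i/√M_i)
= (2.81/√44.01) / (2.81/√44.01 + 3.05/√18.02) = 0.4236/(0.4236 + 0.7185) = 0.371.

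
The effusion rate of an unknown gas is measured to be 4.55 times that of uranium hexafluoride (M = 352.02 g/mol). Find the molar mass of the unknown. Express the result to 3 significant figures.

Graham's law gives rate_X/rate_UF₆ = √(M_UF₆/M_X).
4.55 = √(352.02/M_X)
M_X = 352.02 / 4.55² = 352.02 / 20.70 = 17.0 g/mol

17.0 g/mol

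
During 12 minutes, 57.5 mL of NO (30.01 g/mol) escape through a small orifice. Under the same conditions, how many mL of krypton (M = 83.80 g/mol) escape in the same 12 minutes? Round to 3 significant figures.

34.4 mL

Graham's law gives rate_Kr/rate_NO = √(M_NO/M_Kr) = √(30.01/83.80) = √0.3581 = 0.5984.
So the volume for Kr is 57.5 × 0.5984 = 34.4 mL.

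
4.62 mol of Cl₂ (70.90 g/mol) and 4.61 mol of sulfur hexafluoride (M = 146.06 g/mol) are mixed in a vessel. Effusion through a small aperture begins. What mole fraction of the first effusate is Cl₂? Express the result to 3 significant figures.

0.590

Each component's effusion rate ∝ (its partial pressure)·(1/√M) ∝ n_i/√M_i.
Mole fraction of Cl₂ in the effusate = (n_Cl₂/√M_Cl₂) / (n_Cl₂/√M_Cl₂ + n_SF₆/√M_SF₆)
= (4.62/√70.90) / (4.62/√70.90 + 4.61/√146.06) = 0.5487/(0.5487 + 0.3814) = 0.590.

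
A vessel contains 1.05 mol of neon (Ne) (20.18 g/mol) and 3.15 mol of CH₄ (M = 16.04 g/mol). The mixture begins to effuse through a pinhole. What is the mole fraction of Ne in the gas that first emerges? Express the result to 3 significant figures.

Rate_i ∝ x_i/√M_i (Graham's law weighted by mole fraction), so the effusate composition follows n_i/√M_i.
Mole fraction of Ne in the effusate = (n_Ne/√M_Ne) / (n_Ne/√M_Ne + n_CH₄/√M_CH₄)
= (1.05/√20.18) / (1.05/√20.18 + 3.15/√16.04) = 0.2337/(0.2337 + 0.7865) = 0.229.

0.229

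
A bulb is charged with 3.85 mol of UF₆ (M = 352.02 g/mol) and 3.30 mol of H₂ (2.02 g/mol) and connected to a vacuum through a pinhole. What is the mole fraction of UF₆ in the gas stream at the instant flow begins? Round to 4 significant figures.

0.08120

Each component's effusion rate ∝ (its partial pressure)·(1/√M) ∝ n_i/√M_i.
Mole fraction of UF₆ in the effusate = (n_UF₆/√M_UF₆) / (n_UF₆/√M_UF₆ + n_H₂/√M_H₂)
= (3.85/√352.02) / (3.85/√352.02 + 3.30/√2.02) = 0.2052/(0.2052 + 2.322) = 0.08120.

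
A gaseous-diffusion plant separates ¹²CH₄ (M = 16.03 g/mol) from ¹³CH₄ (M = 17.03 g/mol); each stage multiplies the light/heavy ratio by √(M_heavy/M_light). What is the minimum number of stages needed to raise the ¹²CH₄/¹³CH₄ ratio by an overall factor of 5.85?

59

Per stage α = (17.03/16.03)^(1/2) = 1.06238^0.5, giving ln α = 0.03026.
Need α^N ≥ 5.85 ⇒ N ≥ ln(5.85) / ln α = 1.766 / 0.03026 = 58.38.
Rounding up, N = 59 stages.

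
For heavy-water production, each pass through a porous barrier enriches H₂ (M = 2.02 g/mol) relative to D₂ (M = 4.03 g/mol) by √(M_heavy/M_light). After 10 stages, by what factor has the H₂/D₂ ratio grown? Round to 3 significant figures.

Overall factor = α^10 with α = √(4.03/2.02), i.e. (4.03/2.02)^(10/2).
= 1.99505^5 = 31.6.

31.6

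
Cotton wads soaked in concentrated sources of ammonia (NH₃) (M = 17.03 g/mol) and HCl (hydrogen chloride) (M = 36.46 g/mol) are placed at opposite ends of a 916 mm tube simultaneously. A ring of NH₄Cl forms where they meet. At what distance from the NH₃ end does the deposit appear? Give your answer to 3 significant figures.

In equal time, each gas travels a distance ∝ its rate ∝ 1/√M, so d_NH₃/d_HCl = √(M_HCl/M_NH₃) = √(36.46/17.03) = 1.463.
With d_NH₃ + d_HCl = 916 mm, d_HCl = 916/(1 + 1.463) = 371.9 mm.
d_NH₃ = 916 − 371.9 = 544 mm.

544 mm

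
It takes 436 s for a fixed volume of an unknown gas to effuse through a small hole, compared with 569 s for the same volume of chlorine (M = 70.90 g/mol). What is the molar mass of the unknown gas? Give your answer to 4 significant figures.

From Graham's law, t_X/t_Cl₂ = √(M_X/M_Cl₂).
436/569 = 0.7663 = √(M_X/70.90)
M_X = 70.90 × 0.7663² = 70.90 × 0.5871 = 41.63 g/mol

41.63 g/mol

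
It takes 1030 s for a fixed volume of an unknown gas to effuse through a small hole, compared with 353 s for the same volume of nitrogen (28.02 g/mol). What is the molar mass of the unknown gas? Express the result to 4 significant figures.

238.6 g/mol

Since effusion rate ∝ 1/√M, t_X/t_N₂ = √(M_X/M_N₂).
1030/353 = 2.918 = √(M_X/28.02)
M_X = 28.02 × 2.918² = 28.02 × 8.514 = 238.6 g/mol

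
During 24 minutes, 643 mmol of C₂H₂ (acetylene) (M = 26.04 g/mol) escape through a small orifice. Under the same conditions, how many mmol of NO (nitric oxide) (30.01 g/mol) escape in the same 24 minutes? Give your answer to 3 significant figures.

By Graham's law, rate_NO/rate_C₂H₂ = √(M_C₂H₂/M_NO) = √(26.04/30.01) = √0.8677 = 0.9315.
So the amount for NO is 643 × 0.9315 = 599 mmol.

599 mmol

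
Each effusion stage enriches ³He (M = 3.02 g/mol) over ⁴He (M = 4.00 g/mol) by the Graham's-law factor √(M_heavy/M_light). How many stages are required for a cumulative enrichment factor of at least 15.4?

With α = √(4.00/3.02) per stage, ln α = ½ ln(1.32450) = 0.1405.
Need α^N ≥ 15.4 ⇒ N ≥ ln(15.4) / ln α = 2.734 / 0.1405 = 19.46.
So at least 20 stages are needed.

20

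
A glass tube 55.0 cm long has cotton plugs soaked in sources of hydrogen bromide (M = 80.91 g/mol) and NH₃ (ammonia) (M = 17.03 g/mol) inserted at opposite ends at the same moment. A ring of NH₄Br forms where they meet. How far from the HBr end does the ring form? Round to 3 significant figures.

The fronts meet when d_HBr + d_NH₃ = L with d_HBr/d_NH₃ = √(M_NH₃/M_HBr) (Graham's law). Here √(M_NH₃/M_HBr) = √(17.03/80.91) = 0.4588.
With d_HBr + d_NH₃ = 55.0 cm, d_NH₃ = 55.0/(1 + 0.4588) = 37.70 cm.
d_HBr = 55.0 − 37.70 = 17.3 cm.

17.3 cm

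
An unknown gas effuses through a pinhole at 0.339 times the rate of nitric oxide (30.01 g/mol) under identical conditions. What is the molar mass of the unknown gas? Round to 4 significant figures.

261.1 g/mol

Graham's law gives rate_X/rate_NO = √(M_NO/M_X).
0.339 = √(30.01/M_X)
M_X = 30.01 / 0.339² = 30.01 / 0.1149 = 261.1 g/mol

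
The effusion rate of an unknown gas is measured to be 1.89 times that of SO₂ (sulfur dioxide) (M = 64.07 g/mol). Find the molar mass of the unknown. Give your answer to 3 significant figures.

17.9 g/mol

Since effusion rate ∝ 1/√M, rate_X/rate_SO₂ = √(M_SO₂/M_X).
1.89 = √(64.07/M_X)
M_X = 64.07 / 1.89² = 64.07 / 3.572 = 17.9 g/mol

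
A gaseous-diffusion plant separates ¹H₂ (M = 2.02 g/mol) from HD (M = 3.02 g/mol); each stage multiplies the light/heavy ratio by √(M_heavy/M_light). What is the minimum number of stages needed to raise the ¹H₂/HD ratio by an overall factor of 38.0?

With α = √(3.02/2.02) per stage, ln α = ½ ln(1.49505) = 0.2011.
Need α^N ≥ 38.0 ⇒ N ≥ ln(38.0) / ln α = 3.638 / 0.2011 = 18.09.
So at least 19 stages are needed.

19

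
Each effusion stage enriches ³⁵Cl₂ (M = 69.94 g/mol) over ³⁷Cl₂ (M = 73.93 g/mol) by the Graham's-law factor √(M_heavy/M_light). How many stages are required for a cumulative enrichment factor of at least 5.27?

Per stage α = (73.93/69.94)^(1/2) = 1.05705^0.5, giving ln α = 0.02774.
Need α^N ≥ 5.27 ⇒ N ≥ ln(5.27) / ln α = 1.662 / 0.02774 = 59.91.
So at least 60 stages are needed.

60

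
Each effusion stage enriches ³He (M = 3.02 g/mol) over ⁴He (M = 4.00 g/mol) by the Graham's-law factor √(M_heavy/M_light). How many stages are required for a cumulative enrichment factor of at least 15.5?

With α = √(4.00/3.02) per stage, ln α = ½ ln(1.32450) = 0.1405.
Need α^N ≥ 15.5 ⇒ N ≥ ln(15.5) / ln α = 2.741 / 0.1405 = 19.51.
So at least 20 stages are needed.

20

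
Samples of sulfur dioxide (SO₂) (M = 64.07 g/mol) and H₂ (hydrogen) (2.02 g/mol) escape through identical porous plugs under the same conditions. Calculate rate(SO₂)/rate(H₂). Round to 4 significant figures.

Since effusion rate ∝ 1/√M, rate_SO₂/rate_H₂ = √(M_H₂/M_SO₂) = √(2.02/64.07) = √0.03153 = 0.1776.

0.1776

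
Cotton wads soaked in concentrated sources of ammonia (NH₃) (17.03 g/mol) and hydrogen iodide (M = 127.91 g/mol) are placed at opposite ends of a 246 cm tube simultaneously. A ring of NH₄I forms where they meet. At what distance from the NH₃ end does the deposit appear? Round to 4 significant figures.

180.2 cm

The fronts meet when d_NH₃ + d_HI = L with d_NH₃/d_HI = √(M_HI/M_NH₃) (Graham's law). Here √(M_HI/M_NH₃) = √(127.91/17.03) = 2.741.
With d_NH₃ + d_HI = 246 cm, d_HI = 246/(1 + 2.741) = 65.76 cm.
d_NH₃ = 246 − 65.76 = 180.2 cm.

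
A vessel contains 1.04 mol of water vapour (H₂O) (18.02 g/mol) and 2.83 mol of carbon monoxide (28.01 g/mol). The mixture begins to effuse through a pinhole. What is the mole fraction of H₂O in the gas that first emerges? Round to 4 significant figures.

0.3142

Rate_i ∝ x_i/√M_i (Graham's law weighted by mole fraction), so the effusate composition follows n_i/√M_i.
x_H₂O(eff) = (n_H₂O/√M_H₂O) / (n_H₂O/√M_H₂O + n_CO/√M_CO)
= (1.04/√18.02) / (1.04/√18.02 + 2.83/√28.01) = 0.2450/(0.2450 + 0.5347) = 0.3142.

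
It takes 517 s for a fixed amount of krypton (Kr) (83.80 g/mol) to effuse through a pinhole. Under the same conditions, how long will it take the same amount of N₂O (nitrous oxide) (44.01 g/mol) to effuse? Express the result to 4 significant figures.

From Graham's law, t_N₂O/t_Kr = √(M_N₂O/M_Kr) = √(44.01/83.80) = √0.5252 = 0.7247.
So the time for N₂O is 517 × 0.7247 = 374.7 s.

374.7 s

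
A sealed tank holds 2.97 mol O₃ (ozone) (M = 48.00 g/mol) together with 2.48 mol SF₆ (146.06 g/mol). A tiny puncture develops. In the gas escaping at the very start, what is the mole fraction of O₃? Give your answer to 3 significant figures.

Effusion rate of each component ∝ n_i/√M_i (partial pressure × 1/√M).
x_O₃(eff) = (n_O₃/√M_O₃) / (n_O₃/√M_O₃ + n_SF₆/√M_SF₆)
= (2.97/√48.00) / (2.97/√48.00 + 2.48/√146.06) = 0.4287/(0.4287 + 0.2052) = 0.676.

0.676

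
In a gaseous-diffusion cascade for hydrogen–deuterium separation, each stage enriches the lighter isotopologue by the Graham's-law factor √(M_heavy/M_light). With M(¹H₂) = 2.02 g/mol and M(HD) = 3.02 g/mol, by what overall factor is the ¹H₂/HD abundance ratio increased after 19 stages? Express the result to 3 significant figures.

45.6

Overall factor = α^19 with α = √(3.02/2.02), i.e. (3.02/2.02)^(19/2).
= 1.49505^(19/2) = 45.6.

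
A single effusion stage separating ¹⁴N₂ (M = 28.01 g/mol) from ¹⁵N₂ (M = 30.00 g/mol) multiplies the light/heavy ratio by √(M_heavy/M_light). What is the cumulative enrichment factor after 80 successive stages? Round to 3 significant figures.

15.6

Overall factor = α^80 with α = √(30.00/28.01), i.e. (30.00/28.01)^(80/2).
= 1.07105^40 = 15.6.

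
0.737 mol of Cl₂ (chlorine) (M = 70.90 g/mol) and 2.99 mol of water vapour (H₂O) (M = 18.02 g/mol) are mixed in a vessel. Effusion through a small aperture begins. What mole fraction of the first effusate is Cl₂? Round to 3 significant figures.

The effusion rate of species i is ∝ p_i/√M_i ∝ n_i/√M_i.
x_Cl₂(eff) = (n_Cl₂/√M_Cl₂) / (n_Cl₂/√M_Cl₂ + n_H₂O/√M_H₂O)
= (0.737/√70.90) / (0.737/√70.90 + 2.99/√18.02) = 0.08753/(0.08753 + 0.7044) = 0.111.

0.111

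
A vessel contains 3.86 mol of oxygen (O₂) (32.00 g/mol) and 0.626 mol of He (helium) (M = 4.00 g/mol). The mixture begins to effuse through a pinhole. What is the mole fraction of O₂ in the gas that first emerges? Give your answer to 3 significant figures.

Effusion rate of each component ∝ n_i/√M_i (partial pressure × 1/√M).
Mole fraction of O₂ in the effusate = (n_O₂/√M_O₂) / (n_O₂/√M_O₂ + n_He/√M_He)
= (3.86/√32.00) / (3.86/√32.00 + 0.626/√4.00) = 0.6824/(0.6824 + 0.3130) = 0.686.

0.686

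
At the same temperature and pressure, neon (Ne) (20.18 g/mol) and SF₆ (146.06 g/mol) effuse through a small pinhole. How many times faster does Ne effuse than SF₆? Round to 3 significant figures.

2.69

Since effusion rate ∝ 1/√M, rate_Ne/rate_SF₆ = √(M_SF₆/M_Ne) = √(146.06/20.18) = √7.238 = 2.69.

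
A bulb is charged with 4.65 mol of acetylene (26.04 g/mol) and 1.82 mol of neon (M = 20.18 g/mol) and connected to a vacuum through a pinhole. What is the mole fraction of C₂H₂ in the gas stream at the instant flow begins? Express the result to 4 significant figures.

0.6922

Each component's effusion rate ∝ (its partial pressure)·(1/√M) ∝ n_i/√M_i.
Mole fraction of C₂H₂ in the effusate = (n_C₂H₂/√M_C₂H₂) / (n_C₂H₂/√M_C₂H₂ + n_Ne/√M_Ne)
= (4.65/√26.04) / (4.65/√26.04 + 1.82/√20.18) = 0.9112/(0.9112 + 0.4051) = 0.6922.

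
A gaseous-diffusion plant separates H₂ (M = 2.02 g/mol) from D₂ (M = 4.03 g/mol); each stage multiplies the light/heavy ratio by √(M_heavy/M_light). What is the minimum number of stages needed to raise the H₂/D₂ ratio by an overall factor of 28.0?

10

With α = √(4.03/2.02) per stage, ln α = ½ ln(1.99505) = 0.3453.
Need α^N ≥ 28.0 ⇒ N ≥ ln(28.0) / ln α = 3.332 / 0.3453 = 9.65.
Minimum whole number of stages: N = 10.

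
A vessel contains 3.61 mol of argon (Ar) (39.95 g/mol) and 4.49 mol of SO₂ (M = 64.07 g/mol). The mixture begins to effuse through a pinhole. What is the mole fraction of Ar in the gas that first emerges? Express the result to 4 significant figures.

The effusion rate of species i is ∝ p_i/√M_i ∝ n_i/√M_i.
x_Ar(eff) = (n_Ar/√M_Ar) / (n_Ar/√M_Ar + n_SO₂/√M_SO₂)
= (3.61/√39.95) / (3.61/√39.95 + 4.49/√64.07) = 0.5711/(0.5711 + 0.5609) = 0.5045.

0.5045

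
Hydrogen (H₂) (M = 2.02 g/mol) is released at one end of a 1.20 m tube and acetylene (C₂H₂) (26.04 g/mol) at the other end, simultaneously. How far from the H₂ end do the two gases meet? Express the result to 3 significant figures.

The fronts meet when d_H₂ + d_C₂H₂ = L with d_H₂/d_C₂H₂ = √(M_C₂H₂/M_H₂) (Graham's law). Here √(M_C₂H₂/M_H₂) = √(26.04/2.02) = 3.590.
With d_H₂ + d_C₂H₂ = 1.20 m, d_C₂H₂ = 1.20/(1 + 3.590) = 0.2614 m.
d_H₂ = 1.20 − 0.2614 = 0.939 m.

0.939 m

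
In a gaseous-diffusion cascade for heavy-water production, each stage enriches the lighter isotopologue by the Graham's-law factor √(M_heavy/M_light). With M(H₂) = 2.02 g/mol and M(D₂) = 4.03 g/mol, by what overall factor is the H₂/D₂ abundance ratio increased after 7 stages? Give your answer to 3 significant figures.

The single-stage factor is √(M_heavy/M_light), so 7 stages give [√(4.03/2.02)]^7 = (4.03/2.02)^(7/2).
= 1.99505^(7/2) = 11.2.

11.2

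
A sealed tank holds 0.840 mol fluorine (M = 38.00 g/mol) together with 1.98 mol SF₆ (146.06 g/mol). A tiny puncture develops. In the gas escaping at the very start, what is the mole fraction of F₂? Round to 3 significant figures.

0.454

Effusion rate of each component ∝ n_i/√M_i (partial pressure × 1/√M).
x_F₂(eff) = (n_F₂/√M_F₂) / (n_F₂/√M_F₂ + n_SF₆/√M_SF₆)
= (0.840/√38.00) / (0.840/√38.00 + 1.98/√146.06) = 0.1363/(0.1363 + 0.1638) = 0.454.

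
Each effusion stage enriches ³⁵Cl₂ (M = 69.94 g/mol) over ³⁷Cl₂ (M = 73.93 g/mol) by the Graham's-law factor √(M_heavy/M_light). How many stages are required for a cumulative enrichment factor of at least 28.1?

121

Per stage α = (73.93/69.94)^(1/2) = 1.05705^0.5, giving ln α = 0.02774.
Need α^N ≥ 28.1 ⇒ N ≥ ln(28.1) / ln α = 3.336 / 0.02774 = 120.25.
So at least 121 stages are needed.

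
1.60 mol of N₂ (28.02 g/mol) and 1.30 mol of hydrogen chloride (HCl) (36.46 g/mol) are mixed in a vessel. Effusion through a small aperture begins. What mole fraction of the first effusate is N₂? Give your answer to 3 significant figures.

0.584

Effusion rate of each component ∝ n_i/√M_i (partial pressure × 1/√M).
Mole fraction of N₂ in the effusate = (n_N₂/√M_N₂) / (n_N₂/√M_N₂ + n_HCl/√M_HCl)
= (1.60/√28.02) / (1.60/√28.02 + 1.30/√36.46) = 0.3023/(0.3023 + 0.2153) = 0.584.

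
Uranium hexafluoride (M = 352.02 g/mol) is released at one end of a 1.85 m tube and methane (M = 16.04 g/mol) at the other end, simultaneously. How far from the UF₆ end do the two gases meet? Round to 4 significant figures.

Distances travelled in equal time are proportional to diffusion rates, so d_UF₆/d_CH₄ = √(M_CH₄/M_UF₆) = √(16.04/352.02) = 0.2135.
With d_UF₆ + d_CH₄ = 1.85 m, d_CH₄ = 1.85/(1 + 0.2135) = 1.525 m.
d_UF₆ = 1.85 − 1.525 = 0.3254 m.

0.3254 m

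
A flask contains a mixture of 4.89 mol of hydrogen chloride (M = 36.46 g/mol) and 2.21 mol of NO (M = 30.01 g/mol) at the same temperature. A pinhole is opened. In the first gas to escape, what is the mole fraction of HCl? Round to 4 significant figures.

0.6675

Each component's effusion rate ∝ (its partial pressure)·(1/√M) ∝ n_i/√M_i.
x_HCl(eff) = (n_HCl/√M_HCl) / (n_HCl/√M_HCl + n_NO/√M_NO)
= (4.89/√36.46) / (4.89/√36.46 + 2.21/√30.01) = 0.8098/(0.8098 + 0.4034) = 0.6675.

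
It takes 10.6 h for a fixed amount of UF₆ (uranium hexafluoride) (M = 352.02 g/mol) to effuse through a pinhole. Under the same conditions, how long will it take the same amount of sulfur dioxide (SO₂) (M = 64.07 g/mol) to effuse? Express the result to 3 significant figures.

4.52 h

By Graham's law, t_SO₂/t_UF₆ = √(M_SO₂/M_UF₆) = √(64.07/352.02) = √0.1820 = 0.4266.
So the time for SO₂ is 10.6 × 0.4266 = 4.52 h.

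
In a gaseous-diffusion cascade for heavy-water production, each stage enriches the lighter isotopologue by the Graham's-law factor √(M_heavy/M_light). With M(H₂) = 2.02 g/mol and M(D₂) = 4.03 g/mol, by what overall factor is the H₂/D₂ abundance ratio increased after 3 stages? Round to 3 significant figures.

After 3 stages the ratio has grown by (√(4.03/2.02))^3 = (4.03/2.02)^(3/2).
= 1.99505^(3/2) = 2.82.

2.82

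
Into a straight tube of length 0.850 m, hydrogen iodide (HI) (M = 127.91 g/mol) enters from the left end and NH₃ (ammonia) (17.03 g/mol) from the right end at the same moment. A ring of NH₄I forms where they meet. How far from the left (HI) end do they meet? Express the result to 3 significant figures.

0.227 m

Graham's law gives d_HI/d_NH₃ = rate_HI/rate_NH₃ = √(M_NH₃/M_HI) = √(17.03/127.91) = 0.3649.
With d_HI + d_NH₃ = 0.850 m, d_NH₃ = 0.850/(1 + 0.3649) = 0.6228 m.
d_HI = 0.850 − 0.6228 = 0.227 m.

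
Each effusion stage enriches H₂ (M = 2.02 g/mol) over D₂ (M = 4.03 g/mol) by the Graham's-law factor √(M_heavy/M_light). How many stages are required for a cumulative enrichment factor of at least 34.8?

Single-stage factor α = √(4.03/2.02), so ln α = ½ ln(1.99505) = 0.3453.
Need α^N ≥ 34.8 ⇒ N ≥ ln(34.8) / ln α = 3.550 / 0.3453 = 10.28.
Minimum whole number of stages: N = 11.

11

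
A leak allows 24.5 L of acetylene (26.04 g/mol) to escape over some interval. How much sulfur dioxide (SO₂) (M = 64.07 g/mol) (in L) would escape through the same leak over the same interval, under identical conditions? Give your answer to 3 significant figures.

15.6 L

Graham's law gives rate_SO₂/rate_C₂H₂ = √(M_C₂H₂/M_SO₂) = √(26.04/64.07) = √0.4064 = 0.6375.
So the volume for SO₂ is 24.5 × 0.6375 = 15.6 L.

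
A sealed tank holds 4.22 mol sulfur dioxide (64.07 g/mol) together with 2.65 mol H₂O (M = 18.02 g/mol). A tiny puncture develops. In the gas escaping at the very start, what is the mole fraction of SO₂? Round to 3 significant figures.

0.458

Effusion rate of each component ∝ n_i/√M_i (partial pressure × 1/√M).
So x_SO₂ in the escaping gas = (n_SO₂/√M_SO₂) / Σ(n_i/√M_i)
= (4.22/√64.07) / (4.22/√64.07 + 2.65/√18.02) = 0.5272/(0.5272 + 0.6243) = 0.458.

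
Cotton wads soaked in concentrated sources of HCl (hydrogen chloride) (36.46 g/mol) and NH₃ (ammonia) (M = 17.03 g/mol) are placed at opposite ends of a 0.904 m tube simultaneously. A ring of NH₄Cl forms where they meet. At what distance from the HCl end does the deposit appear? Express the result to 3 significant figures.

Graham's law gives d_HCl/d_NH₃ = rate_HCl/rate_NH₃ = √(M_NH₃/M_HCl) = √(17.03/36.46) = 0.6834.
With d_HCl + d_NH₃ = 0.904 m, d_NH₃ = 0.904/(1 + 0.6834) = 0.5370 m.
d_HCl = 0.904 − 0.5370 = 0.367 m.

0.367 m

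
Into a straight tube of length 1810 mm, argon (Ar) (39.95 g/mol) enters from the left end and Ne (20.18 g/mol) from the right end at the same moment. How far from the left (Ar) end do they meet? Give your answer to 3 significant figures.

Distances travelled in equal time are proportional to diffusion rates, so d_Ar/d_Ne = √(M_Ne/M_Ar) = √(20.18/39.95) = 0.7107.
With d_Ar + d_Ne = 1810 mm, d_Ne = 1810/(1 + 0.7107) = 1058 mm.
d_Ar = 1810 − 1058 = 752 mm.

752 mm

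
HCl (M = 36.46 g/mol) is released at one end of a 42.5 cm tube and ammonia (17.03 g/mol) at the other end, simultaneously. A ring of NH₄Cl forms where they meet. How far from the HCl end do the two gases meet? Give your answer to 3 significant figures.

17.3 cm

Graham's law gives d_HCl/d_NH₃ = rate_HCl/rate_NH₃ = √(M_NH₃/M_HCl) = √(17.03/36.46) = 0.6834.
With d_HCl + d_NH₃ = 42.5 cm, d_NH₃ = 42.5/(1 + 0.6834) = 25.25 cm.
d_HCl = 42.5 − 25.25 = 17.3 cm.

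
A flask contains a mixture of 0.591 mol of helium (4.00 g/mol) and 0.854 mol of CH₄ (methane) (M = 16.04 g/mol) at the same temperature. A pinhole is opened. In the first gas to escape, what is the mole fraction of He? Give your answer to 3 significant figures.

The effusion rate of species i is ∝ p_i/√M_i ∝ n_i/√M_i.
So x_He in the escaping gas = (n_He/√M_He) / Σ(n_i/√M_i)
= (0.591/√4.00) / (0.591/√4.00 + 0.854/√16.04) = 0.2955/(0.2955 + 0.2132) = 0.581.

0.581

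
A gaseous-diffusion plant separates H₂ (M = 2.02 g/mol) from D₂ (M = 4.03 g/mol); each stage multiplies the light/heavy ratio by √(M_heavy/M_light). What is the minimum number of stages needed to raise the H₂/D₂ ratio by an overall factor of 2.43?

With α = √(4.03/2.02) per stage, ln α = ½ ln(1.99505) = 0.3453.
Need α^N ≥ 2.43 ⇒ N ≥ ln(2.43) / ln α = 0.8879 / 0.3453 = 2.57.
Rounding up, N = 3 stages.

3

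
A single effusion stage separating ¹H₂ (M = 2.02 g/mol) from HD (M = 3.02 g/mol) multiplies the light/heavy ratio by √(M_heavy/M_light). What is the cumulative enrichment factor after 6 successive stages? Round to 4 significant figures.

3.342

Each stage multiplies the ratio by α = √(3.02/2.02), so after 6 stages the overall factor is α^6 = (3.02/2.02)^(6/2).
= 1.49505^3 = 3.342.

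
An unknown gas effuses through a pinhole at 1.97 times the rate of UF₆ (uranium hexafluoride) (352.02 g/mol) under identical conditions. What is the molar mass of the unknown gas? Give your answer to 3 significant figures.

90.7 g/mol

Graham's law gives rate_X/rate_UF₆ = √(M_UF₆/M_X).
1.97 = √(352.02/M_X)
M_X = 352.02 / 1.97² = 352.02 / 3.881 = 90.7 g/mol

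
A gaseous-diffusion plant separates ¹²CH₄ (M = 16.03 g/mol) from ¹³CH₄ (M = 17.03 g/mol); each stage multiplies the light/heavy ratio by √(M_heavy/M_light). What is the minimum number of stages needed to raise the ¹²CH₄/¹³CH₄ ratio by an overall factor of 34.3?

117

With α = √(17.03/16.03) per stage, ln α = ½ ln(1.06238) = 0.03026.
Need α^N ≥ 34.3 ⇒ N ≥ ln(34.3) / ln α = 3.535 / 0.03026 = 116.84.
Minimum whole number of stages: N = 117.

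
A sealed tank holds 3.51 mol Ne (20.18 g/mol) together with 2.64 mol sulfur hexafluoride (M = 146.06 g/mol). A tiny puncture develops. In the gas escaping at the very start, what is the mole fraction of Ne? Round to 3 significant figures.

Rate_i ∝ x_i/√M_i (Graham's law weighted by mole fraction), so the effusate composition follows n_i/√M_i.
Mole fraction of Ne in the effusate = (n_Ne/√M_Ne) / (n_Ne/√M_Ne + n_SF₆/√M_SF₆)
= (3.51/√20.18) / (3.51/√20.18 + 2.64/√146.06) = 0.7814/(0.7814 + 0.2184) = 0.782.

0.782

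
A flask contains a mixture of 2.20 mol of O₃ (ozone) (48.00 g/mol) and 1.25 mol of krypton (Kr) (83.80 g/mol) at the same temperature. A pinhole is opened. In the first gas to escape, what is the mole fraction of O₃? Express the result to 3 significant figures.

0.699

Each component's effusion rate ∝ (its partial pressure)·(1/√M) ∝ n_i/√M_i.
So x_O₃ in the escaping gas = (n_O₃/√M_O₃) / Σ(n_i/√M_i)
= (2.20/√48.00) / (2.20/√48.00 + 1.25/√83.80) = 0.3175/(0.3175 + 0.1365) = 0.699.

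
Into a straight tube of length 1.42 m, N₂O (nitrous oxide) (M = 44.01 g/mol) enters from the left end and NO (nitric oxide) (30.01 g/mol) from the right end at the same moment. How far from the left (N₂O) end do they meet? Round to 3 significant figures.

In equal time, each gas travels a distance ∝ its rate ∝ 1/√M, so d_N₂O/d_NO = √(M_NO/M_N₂O) = √(30.01/44.01) = 0.8258.
With d_N₂O + d_NO = 1.42 m, d_NO = 1.42/(1 + 0.8258) = 0.7778 m.
d_N₂O = 1.42 − 0.7778 = 0.642 m.

0.642 m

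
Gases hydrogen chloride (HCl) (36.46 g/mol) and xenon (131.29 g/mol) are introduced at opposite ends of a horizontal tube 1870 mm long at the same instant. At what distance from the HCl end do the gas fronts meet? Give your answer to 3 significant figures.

Distances travelled in equal time are proportional to diffusion rates, so d_HCl/d_Xe = √(M_Xe/M_HCl) = √(131.29/36.46) = 1.898.
With d_HCl + d_Xe = 1870 mm, d_Xe = 1870/(1 + 1.898) = 645.4 mm.
d_HCl = 1870 − 645.4 = 1220 mm.

1220 mm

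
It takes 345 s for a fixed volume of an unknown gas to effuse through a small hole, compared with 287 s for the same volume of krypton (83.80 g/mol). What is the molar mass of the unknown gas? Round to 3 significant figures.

121 g/mol

Since effusion rate ∝ 1/√M, t_X/t_Kr = √(M_X/M_Kr).
345/287 = 1.202 = √(M_X/83.80)
M_X = 83.80 × 1.202² = 83.80 × 1.445 = 121 g/mol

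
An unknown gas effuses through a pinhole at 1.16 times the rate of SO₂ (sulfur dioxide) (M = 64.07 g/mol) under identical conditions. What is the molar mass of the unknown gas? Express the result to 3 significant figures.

Using Graham's law: rate_X/rate_SO₂ = √(M_SO₂/M_X).
1.16 = √(64.07/M_X)
M_X = 64.07 / 1.16² = 64.07 / 1.346 = 47.6 g/mol

47.6 g/mol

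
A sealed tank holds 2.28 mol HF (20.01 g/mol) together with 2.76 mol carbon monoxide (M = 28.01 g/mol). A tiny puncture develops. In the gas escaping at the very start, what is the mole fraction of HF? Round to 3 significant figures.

0.494

Rate_i ∝ x_i/√M_i (Graham's law weighted by mole fraction), so the effusate composition follows n_i/√M_i.
x_HF(eff) = (n_HF/√M_HF) / (n_HF/√M_HF + n_CO/√M_CO)
= (2.28/√20.01) / (2.28/√20.01 + 2.76/√28.01) = 0.5097/(0.5097 + 0.5215) = 0.494.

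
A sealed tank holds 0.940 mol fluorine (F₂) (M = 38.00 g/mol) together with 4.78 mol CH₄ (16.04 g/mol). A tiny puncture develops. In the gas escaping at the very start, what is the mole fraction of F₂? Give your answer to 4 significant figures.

0.1133

Effusion rate of each component ∝ n_i/√M_i (partial pressure × 1/√M).
So x_F₂ in the escaping gas = (n_F₂/√M_F₂) / Σ(n_i/√M_i)
= (0.940/√38.00) / (0.940/√38.00 + 4.78/√16.04) = 0.1525/(0.1525 + 1.194) = 0.1133.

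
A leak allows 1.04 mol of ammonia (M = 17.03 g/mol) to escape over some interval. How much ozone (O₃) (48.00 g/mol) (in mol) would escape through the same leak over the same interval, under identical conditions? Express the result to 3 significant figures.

From Graham's law, rate_O₃/rate_NH₃ = √(M_NH₃/M_O₃) = √(17.03/48.00) = √0.3548 = 0.5956.
So the amount for O₃ is 1.04 × 0.5956 = 0.619 mol.

0.619 mol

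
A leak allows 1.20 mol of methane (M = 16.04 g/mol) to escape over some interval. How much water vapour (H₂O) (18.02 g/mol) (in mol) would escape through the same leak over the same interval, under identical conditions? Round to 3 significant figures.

Graham's law gives rate_H₂O/rate_CH₄ = √(M_CH₄/M_H₂O) = √(16.04/18.02) = √0.8901 = 0.9435.
So the amount for H₂O is 1.20 × 0.9435 = 1.13 mol.

1.13 mol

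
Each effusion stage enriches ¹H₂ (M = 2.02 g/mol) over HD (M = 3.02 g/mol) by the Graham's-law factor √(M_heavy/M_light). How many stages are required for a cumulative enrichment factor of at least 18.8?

Single-stage factor α = √(3.02/2.02), so ln α = ½ ln(1.49505) = 0.2011.
Need α^N ≥ 18.8 ⇒ N ≥ ln(18.8) / ln α = 2.934 / 0.2011 = 14.59.
So at least 15 stages are needed.

15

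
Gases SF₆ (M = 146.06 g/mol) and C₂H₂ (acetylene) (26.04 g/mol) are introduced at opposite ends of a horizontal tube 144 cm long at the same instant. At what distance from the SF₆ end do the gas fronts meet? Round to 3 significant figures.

42.8 cm

Distances travelled in equal time are proportional to diffusion rates, so d_SF₆/d_C₂H₂ = √(M_C₂H₂/M_SF₆) = √(26.04/146.06) = 0.4222.
With d_SF₆ + d_C₂H₂ = 144 cm, d_C₂H₂ = 144/(1 + 0.4222) = 101.2 cm.
d_SF₆ = 144 − 101.2 = 42.8 cm.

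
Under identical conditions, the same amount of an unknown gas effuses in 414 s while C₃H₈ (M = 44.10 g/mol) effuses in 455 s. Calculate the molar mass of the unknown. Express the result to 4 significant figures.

From Graham's law, t_X/t_C₃H₈ = √(M_X/M_C₃H₈).
414/455 = 0.9099 = √(M_X/44.10)
M_X = 44.10 × 0.9099² = 44.10 × 0.8279 = 36.51 g/mol

36.51 g/mol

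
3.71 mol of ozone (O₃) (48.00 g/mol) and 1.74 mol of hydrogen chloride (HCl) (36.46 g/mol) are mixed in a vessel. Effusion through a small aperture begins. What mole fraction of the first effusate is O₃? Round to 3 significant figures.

0.650

The effusion rate of species i is ∝ p_i/√M_i ∝ n_i/√M_i.
So x_O₃ in the escaping gas = (n_O₃/√M_O₃) / Σ(n_i/√M_i)
= (3.71/√48.00) / (3.71/√48.00 + 1.74/√36.46) = 0.5355/(0.5355 + 0.2882) = 0.650.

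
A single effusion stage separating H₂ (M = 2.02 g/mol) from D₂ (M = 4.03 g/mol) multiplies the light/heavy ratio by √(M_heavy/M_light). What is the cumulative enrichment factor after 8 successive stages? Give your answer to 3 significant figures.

Overall factor = α^8 with α = √(4.03/2.02), i.e. (4.03/2.02)^(8/2).
= 1.99505^4 = 15.8.

15.8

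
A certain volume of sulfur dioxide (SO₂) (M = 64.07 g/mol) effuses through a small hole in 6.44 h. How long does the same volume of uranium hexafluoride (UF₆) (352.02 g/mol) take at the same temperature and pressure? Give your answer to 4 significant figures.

From Graham's law, t_UF₆/t_SO₂ = √(M_UF₆/M_SO₂) = √(352.02/64.07) = √5.494 = 2.344.
So the time for UF₆ is 6.44 × 2.344 = 15.10 h.

15.10 h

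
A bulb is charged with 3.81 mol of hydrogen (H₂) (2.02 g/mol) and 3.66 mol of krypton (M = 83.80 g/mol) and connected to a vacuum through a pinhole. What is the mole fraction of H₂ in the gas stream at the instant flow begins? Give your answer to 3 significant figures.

0.870

Effusion rate of each component ∝ n_i/√M_i (partial pressure × 1/√M).
So x_H₂ in the escaping gas = (n_H₂/√M_H₂) / Σ(n_i/√M_i)
= (3.81/√2.02) / (3.81/√2.02 + 3.66/√83.80) = 2.681/(2.681 + 0.3998) = 0.870.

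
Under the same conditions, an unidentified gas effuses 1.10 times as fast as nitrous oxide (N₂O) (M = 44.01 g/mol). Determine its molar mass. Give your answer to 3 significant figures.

36.4 g/mol

Since effusion rate ∝ 1/√M, rate_X/rate_N₂O = √(M_N₂O/M_X).
1.10 = √(44.01/M_X)
M_X = 44.01 / 1.10² = 44.01 / 1.210 = 36.4 g/mol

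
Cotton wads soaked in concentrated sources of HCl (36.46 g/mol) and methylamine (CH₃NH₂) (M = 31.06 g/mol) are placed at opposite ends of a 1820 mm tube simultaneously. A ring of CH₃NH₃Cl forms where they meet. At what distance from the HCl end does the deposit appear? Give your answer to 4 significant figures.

Distances travelled in equal time are proportional to diffusion rates, so d_HCl/d_CH₃NH₂ = √(M_CH₃NH₂/M_HCl) = √(31.06/36.46) = 0.9230.
With d_HCl + d_CH₃NH₂ = 1820 mm, d_CH₃NH₂ = 1820/(1 + 0.9230) = 946.4 mm.
d_HCl = 1820 − 946.4 = 873.6 mm.

873.6 mm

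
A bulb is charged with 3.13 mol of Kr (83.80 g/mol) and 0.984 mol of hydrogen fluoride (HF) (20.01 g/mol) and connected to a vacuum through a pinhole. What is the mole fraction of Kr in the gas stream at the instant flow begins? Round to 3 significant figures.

Effusion rate of each component ∝ n_i/√M_i (partial pressure × 1/√M).
x_Kr(eff) = (n_Kr/√M_Kr) / (n_Kr/√M_Kr + n_HF/√M_HF)
= (3.13/√83.80) / (3.13/√83.80 + 0.984/√20.01) = 0.3419/(0.3419 + 0.2200) = 0.609.

0.609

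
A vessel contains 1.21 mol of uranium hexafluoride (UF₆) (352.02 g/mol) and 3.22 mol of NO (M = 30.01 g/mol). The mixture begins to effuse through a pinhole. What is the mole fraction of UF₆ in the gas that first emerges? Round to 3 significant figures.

0.0989

Effusion rate of each component ∝ n_i/√M_i (partial pressure × 1/√M).
So x_UF₆ in the escaping gas = (n_UF₆/√M_UF₆) / Σ(n_i/√M_i)
= (1.21/√352.02) / (1.21/√352.02 + 3.22/√30.01) = 0.06449/(0.06449 + 0.5878) = 0.0989.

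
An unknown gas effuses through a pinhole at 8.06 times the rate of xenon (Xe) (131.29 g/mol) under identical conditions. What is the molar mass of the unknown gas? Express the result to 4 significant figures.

Using Graham's law: rate_X/rate_Xe = √(M_Xe/M_X).
8.06 = √(131.29/M_X)
M_X = 131.29 / 8.06² = 131.29 / 64.96 = 2.021 g/mol

2.021 g/mol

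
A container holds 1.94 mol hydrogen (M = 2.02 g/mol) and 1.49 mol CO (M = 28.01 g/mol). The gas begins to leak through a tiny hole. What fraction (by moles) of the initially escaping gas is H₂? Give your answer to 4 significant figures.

0.8290

Each component's effusion rate ∝ (its partial pressure)·(1/√M) ∝ n_i/√M_i.
Mole fraction of H₂ in the effusate = (n_H₂/√M_H₂) / (n_H₂/√M_H₂ + n_CO/√M_CO)
= (1.94/√2.02) / (1.94/√2.02 + 1.49/√28.01) = 1.365/(1.365 + 0.2815) = 0.8290.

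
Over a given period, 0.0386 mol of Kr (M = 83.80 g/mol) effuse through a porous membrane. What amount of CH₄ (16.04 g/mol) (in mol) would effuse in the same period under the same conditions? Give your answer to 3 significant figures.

Using Graham's law: rate_CH₄/rate_Kr = √(M_Kr/M_CH₄) = √(83.80/16.04) = √5.224 = 2.286.
So the amount for CH₄ is 0.0386 × 2.286 = 0.0882 mol.

0.0882 mol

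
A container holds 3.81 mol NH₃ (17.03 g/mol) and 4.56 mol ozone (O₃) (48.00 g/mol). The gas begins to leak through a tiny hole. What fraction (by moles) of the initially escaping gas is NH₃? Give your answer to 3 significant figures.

The effusion rate of species i is ∝ p_i/√M_i ∝ n_i/√M_i.
x_NH₃(eff) = (n_NH₃/√M_NH₃) / (n_NH₃/√M_NH₃ + n_O₃/√M_O₃)
= (3.81/√17.03) / (3.81/√17.03 + 4.56/√48.00) = 0.9232/(0.9232 + 0.6582) = 0.584.

0.584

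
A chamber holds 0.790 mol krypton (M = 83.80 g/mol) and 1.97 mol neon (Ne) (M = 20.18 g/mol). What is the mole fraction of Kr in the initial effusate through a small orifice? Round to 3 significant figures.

Rate_i ∝ x_i/√M_i (Graham's law weighted by mole fraction), so the effusate composition follows n_i/√M_i.
Mole fraction of Kr in the effusate = (n_Kr/√M_Kr) / (n_Kr/√M_Kr + n_Ne/√M_Ne)
= (0.790/√83.80) / (0.790/√83.80 + 1.97/√20.18) = 0.08630/(0.08630 + 0.4385) = 0.164.

0.164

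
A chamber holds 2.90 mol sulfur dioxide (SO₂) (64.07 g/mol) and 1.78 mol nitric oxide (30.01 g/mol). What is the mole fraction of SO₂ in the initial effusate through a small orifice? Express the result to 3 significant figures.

Rate_i ∝ x_i/√M_i (Graham's law weighted by mole fraction), so the effusate composition follows n_i/√M_i.
x_SO₂(eff) = (n_SO₂/√M_SO₂) / (n_SO₂/√M_SO₂ + n_NO/√M_NO)
= (2.90/√64.07) / (2.90/√64.07 + 1.78/√30.01) = 0.3623/(0.3623 + 0.3249) = 0.527.

0.527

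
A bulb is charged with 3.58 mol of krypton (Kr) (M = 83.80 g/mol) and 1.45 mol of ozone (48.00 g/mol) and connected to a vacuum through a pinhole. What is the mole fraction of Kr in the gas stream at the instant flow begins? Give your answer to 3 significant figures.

0.651

Rate_i ∝ x_i/√M_i (Graham's law weighted by mole fraction), so the effusate composition follows n_i/√M_i.
x_Kr(eff) = (n_Kr/√M_Kr) / (n_Kr/√M_Kr + n_O₃/√M_O₃)
= (3.58/√83.80) / (3.58/√83.80 + 1.45/√48.00) = 0.3911/(0.3911 + 0.2093) = 0.651.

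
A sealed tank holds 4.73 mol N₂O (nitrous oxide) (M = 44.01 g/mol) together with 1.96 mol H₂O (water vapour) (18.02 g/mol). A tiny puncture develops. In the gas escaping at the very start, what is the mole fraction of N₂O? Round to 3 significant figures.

Rate_i ∝ x_i/√M_i (Graham's law weighted by mole fraction), so the effusate composition follows n_i/√M_i.
So x_N₂O in the escaping gas = (n_N₂O/√M_N₂O) / Σ(n_i/√M_i)
= (4.73/√44.01) / (4.73/√44.01 + 1.96/√18.02) = 0.7130/(0.7130 + 0.4617) = 0.607.

0.607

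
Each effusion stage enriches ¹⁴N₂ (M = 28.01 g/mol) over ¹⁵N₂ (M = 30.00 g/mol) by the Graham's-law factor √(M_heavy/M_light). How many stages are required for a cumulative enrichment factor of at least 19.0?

Single-stage factor α = √(30.00/28.01), so ln α = ½ ln(1.07105) = 0.03432.
Need α^N ≥ 19.0 ⇒ N ≥ ln(19.0) / ln α = 2.944 / 0.03432 = 85.80.
So at least 86 stages are needed.

86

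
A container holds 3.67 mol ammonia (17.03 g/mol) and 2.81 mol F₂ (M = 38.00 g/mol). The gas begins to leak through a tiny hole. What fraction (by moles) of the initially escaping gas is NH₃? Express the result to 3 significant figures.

Effusion rate of each component ∝ n_i/√M_i (partial pressure × 1/√M).
x_NH₃(eff) = (n_NH₃/√M_NH₃) / (n_NH₃/√M_NH₃ + n_F₂/√M_F₂)
= (3.67/√17.03) / (3.67/√17.03 + 2.81/√38.00) = 0.8893/(0.8893 + 0.4558) = 0.661.

0.661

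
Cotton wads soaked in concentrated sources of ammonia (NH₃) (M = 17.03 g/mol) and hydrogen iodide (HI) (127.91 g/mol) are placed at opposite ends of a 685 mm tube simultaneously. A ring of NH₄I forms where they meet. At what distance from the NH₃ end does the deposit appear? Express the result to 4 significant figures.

501.9 mm

Graham's law gives d_NH₃/d_HI = rate_NH₃/rate_HI = √(M_HI/M_NH₃) = √(127.91/17.03) = 2.741.
With d_NH₃ + d_HI = 685 mm, d_HI = 685/(1 + 2.741) = 183.1 mm.
d_NH₃ = 685 − 183.1 = 501.9 mm.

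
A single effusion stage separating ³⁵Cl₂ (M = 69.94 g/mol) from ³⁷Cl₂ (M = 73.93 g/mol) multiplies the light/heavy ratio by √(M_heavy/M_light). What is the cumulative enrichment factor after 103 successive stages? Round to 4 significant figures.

The single-stage factor is √(M_heavy/M_light), so 103 stages give [√(73.93/69.94)]^103 = (73.93/69.94)^(103/2).
= 1.05705^(103/2) = 17.41.

17.41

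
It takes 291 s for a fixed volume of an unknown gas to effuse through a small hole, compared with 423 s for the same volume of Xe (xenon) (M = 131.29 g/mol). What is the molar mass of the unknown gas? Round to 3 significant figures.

62.1 g/mol

Using Graham's law: t_X/t_Xe = √(M_X/M_Xe).
291/423 = 0.6879 = √(M_X/131.29)
M_X = 131.29 × 0.6879² = 131.29 × 0.4733 = 62.1 g/mol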